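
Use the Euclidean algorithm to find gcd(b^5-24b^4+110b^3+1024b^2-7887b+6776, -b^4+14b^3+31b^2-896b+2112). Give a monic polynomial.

Apply the Euclidean algorithm:
  b^5-24b^4+110b^3+1024b^2-7887b+6776 = (-b+10)(-b^4+14b^3+31b^2-896b+2112) + (b^3-182b^2+3185b-14344)
  -b^4+14b^3+31b^2-896b+2112 = (-b-168)(b^3-182b^2+3185b-14344) + (-27360b^2+519840b-2407680)
  b^3-182b^2+3185b-14344 = (-(1/27360)b+163/27360)(-27360b^2+519840b-2407680) + (0)
Last nonzero remainder: -27360b^2+519840b-2407680. Dividing through by -27360 gives the monic gcd b^2-19b+88.

b^2-19b+88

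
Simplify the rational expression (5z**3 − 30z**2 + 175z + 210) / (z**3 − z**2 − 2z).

By polynomial division,
  5z**3 − 30z**2 + 175z + 210 = (5)(z**3 − z**2 − 2z) + (−25z**2 + 185z + 210)
  z**3 − z**2 − 2z = (−(1/25)z − 32/125)(−25z**2 + 185z + 210) + ((1344/25)z + 1344/25)
  −25z**2 + 185z + 210 = (−(625/1344)z + 125/32)((1344/25)z + 1344/25) + (0)
Last nonzero remainder: (1344/25)z + 1344/25. Dividing through by 1344/25 gives the monic gcd z + 1.
Cancel z + 1 from numerator and denominator to get the reduced form.

(5z**2 − 35z + 210)/(z**2 − 2z)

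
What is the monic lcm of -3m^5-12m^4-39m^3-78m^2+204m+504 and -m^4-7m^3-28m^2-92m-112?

m^6+8m^5+29m^4+78m^3+36m^2-440m-672

Euclidean algorithm in ℚ[m]:
  -3m^5-12m^4-39m^3-78m^2+204m+504 = (3m-9)(-m^4-7m^3-28m^2-92m-112) + (-18m^3-54m^2-288m-504)
  -m^4-7m^3-28m^2-92m-112 = ((1/18)m+2/9)(-18m^3-54m^2-288m-504) + (0)
Last nonzero remainder: -18m^3-54m^2-288m-504. Dividing through by -18 gives the monic gcd m^3+3m^2+16m+28.
Then lcm(f, g) = f·g / gcd(f, g); expanding and making the result monic gives the answer.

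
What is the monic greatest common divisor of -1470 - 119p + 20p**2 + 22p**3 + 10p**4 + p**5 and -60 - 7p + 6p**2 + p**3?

-15 + 2p + p**2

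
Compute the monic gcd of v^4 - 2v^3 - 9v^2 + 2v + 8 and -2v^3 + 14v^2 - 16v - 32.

Repeated division with remainder:
  v^4 - 2v^3 - 9v^2 + 2v + 8 = (-(1/2)v - 5/2)(-2v^3 + 14v^2 - 16v - 32) + (18v^2 - 54v - 72)
  -2v^3 + 14v^2 - 16v - 32 = (-(1/9)v + 4/9)(18v^2 - 54v - 72) + (0)
Last nonzero remainder: 18v^2 - 54v - 72. Dividing through by 18 gives the monic gcd v^2 - 3v - 4.

v^2 - 3v - 4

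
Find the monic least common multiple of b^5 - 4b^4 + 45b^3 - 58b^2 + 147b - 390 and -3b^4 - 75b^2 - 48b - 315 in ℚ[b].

Repeated division with remainder:
  b^5 - 4b^4 + 45b^3 - 58b^2 + 147b - 390 = (-(1/3)b + 4/3)(-3b^4 - 75b^2 - 48b - 315) + (20b^3 + 26b^2 + 106b + 30)
  -3b^4 - 75b^2 - 48b - 315 = (-(3/20)b + 39/200)(20b^3 + 26b^2 + 106b + 30) + (-(6417/100)b^2 - (6417/100)b - 6417/20)
  20b^3 + 26b^2 + 106b + 30 = (-(2000/6417)b - 200/2139)(-(6417/100)b^2 - (6417/100)b - 6417/20) + (0)
Last nonzero remainder: -(6417/100)b^2 - (6417/100)b - 6417/20. Dividing through by -6417/100 gives the monic gcd b^2 + b + 5.
Then lcm(f, g) = f·g / gcd(f, g); expanding and making the result monic gives the answer.

b^7 - 5b^6 + 70b^5 - 187b^4 + 1150b^3 - 1755b^2 + 3477b - 8190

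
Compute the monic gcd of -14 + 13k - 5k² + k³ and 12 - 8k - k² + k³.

By polynomial division,
  k³ - 5k² + 13k - 14 = (k³ - k² - 8k + 12) + (-4k² + 21k - 26)
  k³ - k² - 8k + 12 = (-(1/4)k - 17/16)(-4k² + 21k - 26) + ((125/16)k - 125/8)
  -4k² + 21k - 26 = (-(64/125)k + 208/125)((125/16)k - 125/8) + (0)
Last nonzero remainder: (125/16)k - 125/8. Dividing through by 125/16 gives the monic gcd k - 2.

-2 + k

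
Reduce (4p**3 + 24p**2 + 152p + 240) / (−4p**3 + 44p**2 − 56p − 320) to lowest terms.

(−p**2 − 4p − 30)/(p**2 − 13p + 40)

Repeated division with remainder:
  4p**3 + 24p**2 + 152p + 240 = (−1)(−4p**3 + 44p**2 − 56p − 320) + (68p**2 + 96p − 80)
  −4p**3 + 44p**2 − 56p − 320 = (−(1/17)p + 211/289)(68p**2 + 96p − 80) + (−(37800/289)p − 75600/289)
  68p**2 + 96p − 80 = (−(4913/9450)p + 289/945)(−(37800/289)p − 75600/289) + (0)
Last nonzero remainder: −(37800/289)p − 75600/289. Dividing through by −37800/289 gives the monic gcd p + 2.
Cancel p + 2 from numerator and denominator to get the reduced form.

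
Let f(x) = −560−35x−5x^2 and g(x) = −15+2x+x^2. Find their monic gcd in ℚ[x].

1

Apply the Euclidean algorithm:
  −5x^2−35x−560 = (−5)(x^2+2x−15) + (−25x−635)
  x^2+2x−15 = (−(1/25)x+117/125)(−25x−635) + (14484/25)
  −25x−635 = (−(625/14484)x−15875/14484)(14484/25) + (0)
The last nonzero remainder is the constant 14484/25, so the polynomials are coprime and gcd = 1.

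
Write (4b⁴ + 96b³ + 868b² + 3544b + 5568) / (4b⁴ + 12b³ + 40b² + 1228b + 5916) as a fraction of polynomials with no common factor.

(b² + 14b + 48)/(b² − 7b + 51)

Euclidean algorithm in ℚ[b]:
  4b⁴ + 96b³ + 868b² + 3544b + 5568 = (4b⁴ + 12b³ + 40b² + 1228b + 5916) + (84b³ + 828b² + 2316b − 348)
  4b⁴ + 12b³ + 40b² + 1228b + 5916 = ((1/21)b − 16/49)(84b³ + 828b² + 2316b − 348) + ((9804/49)b² + (98040/49)b + 284316/49)
  84b³ + 828b² + 2316b − 348 = ((343/817)b − 49/817)((9804/49)b² + (98040/49)b + 284316/49) + (0)
Last nonzero remainder: (9804/49)b² + (98040/49)b + 284316/49. Dividing through by 9804/49 gives the monic gcd b² + 10b + 29.
Cancel b² + 10b + 29 from numerator and denominator to get the reduced form.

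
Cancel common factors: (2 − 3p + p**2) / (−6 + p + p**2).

(−1 + p)/(3 + p)

Repeated division with remainder:
  p**2 − 3p + 2 = (p**2 + p − 6) + (−4p + 8)
  p**2 + p − 6 = (−(1/4)p − 3/4)(−4p + 8) + (0)
Last nonzero remainder: −4p + 8. Dividing through by −4 gives the monic gcd p − 2.
Cancel p − 2 from numerator and denominator to get the reduced form.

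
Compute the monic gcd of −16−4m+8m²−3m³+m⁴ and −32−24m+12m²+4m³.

−2−m+m²

By polynomial division,
  m⁴−3m³+8m²−4m−16 = ((1/4)m−3/2)(4m³+12m²−24m−32) + (32m²−32m−64)
  4m³+12m²−24m−32 = ((1/8)m+1/2)(32m²−32m−64) + (0)
Last nonzero remainder: 32m²−32m−64. Dividing through by 32 gives the monic gcd m²−m−2.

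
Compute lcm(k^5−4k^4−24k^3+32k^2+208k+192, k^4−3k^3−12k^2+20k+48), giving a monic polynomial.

Euclidean algorithm in ℚ[k]:
  k^5−4k^4−24k^3+32k^2+208k+192 = (k−1)(k^4−3k^3−12k^2+20k+48) + (−15k^3+180k+240)
  k^4−3k^3−12k^2+20k+48 = (−(1/15)k+1/5)(−15k^3+180k+240) + (0)
Last nonzero remainder: −15k^3+180k+240. Dividing through by −15 gives the monic gcd k^3−12k−16.
Then lcm(f, g) = f·g / gcd(f, g); expanding and making the result monic gives the answer.

k^6−7k^5−12k^4+104k^3+112k^2−432k−576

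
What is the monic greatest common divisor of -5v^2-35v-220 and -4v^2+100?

1

Euclidean algorithm in ℚ[v]:
  -5v^2-35v-220 = (5/4)(-4v^2+100) + (-35v-345)
  -4v^2+100 = ((4/35)v-276/245)(-35v-345) + (-14144/49)
  -35v-345 = ((1715/14144)v+16905/14144)(-14144/49) + (0)
The last nonzero remainder is the constant -14144/49, so the polynomials are coprime and gcd = 1.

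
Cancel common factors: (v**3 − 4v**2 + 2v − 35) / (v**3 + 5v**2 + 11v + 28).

(v − 5)/(v + 4)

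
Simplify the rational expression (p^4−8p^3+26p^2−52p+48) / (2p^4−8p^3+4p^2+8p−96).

(p−2)/(2p+4)

Euclidean algorithm in ℚ[p]:
  p^4−8p^3+26p^2−52p+48 = (1/2)(2p^4−8p^3+4p^2+8p−96) + (−4p^3+24p^2−56p+96)
  2p^4−8p^3+4p^2+8p−96 = (−(1/2)p−1)(−4p^3+24p^2−56p+96) + (0)
Last nonzero remainder: −4p^3+24p^2−56p+96. Dividing through by −4 gives the monic gcd p^3−6p^2+14p−24.
Cancel p^3−6p^2+14p−24 from numerator and denominator to get the reduced form.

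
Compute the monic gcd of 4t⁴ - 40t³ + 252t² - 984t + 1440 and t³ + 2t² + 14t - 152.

By polynomial division,
  4t⁴ - 40t³ + 252t² - 984t + 1440 = (4t - 48)(t³ + 2t² + 14t - 152) + (292t² + 296t - 5856)
  t³ + 2t² + 14t - 152 = ((1/292)t + 18/5329)(292t² + 296t - 5856) + ((176150/5329)t - 704600/5329)
  292t² + 296t - 5856 = ((778034/88075)t + 3900828/88075)((176150/5329)t - 704600/5329) + (0)
Last nonzero remainder: (176150/5329)t - 704600/5329. Dividing through by 176150/5329 gives the monic gcd t - 4.

t - 4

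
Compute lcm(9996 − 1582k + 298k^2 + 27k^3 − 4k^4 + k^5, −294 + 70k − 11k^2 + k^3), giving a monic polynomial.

Euclidean algorithm in ℚ[k]:
  k^5 − 4k^4 + 27k^3 + 298k^2 − 1582k + 9996 = (k^2 + 7k + 34)(k^3 − 11k^2 + 70k − 294) + (476k^2 − 1904k + 19992)
  k^3 − 11k^2 + 70k − 294 = ((1/476)k − 1/68)(476k^2 − 1904k + 19992) + (0)
Last nonzero remainder: 476k^2 − 1904k + 19992. Dividing through by 476 gives the monic gcd k^2 − 4k + 42.
Then lcm(f, g) = f·g / gcd(f, g); expanding and making the result monic gives the answer.

−69972 + 21070k − 3668k^2 + 109k^3 + 55k^4 − 11k^5 + k^6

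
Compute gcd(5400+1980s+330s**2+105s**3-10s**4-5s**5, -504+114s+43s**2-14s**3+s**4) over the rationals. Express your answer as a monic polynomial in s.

-18-3s+s**2

Apply the Euclidean algorithm:
  -5s**5-10s**4+105s**3+330s**2+1980s+5400 = (-5s-80)(s**4-14s**3+43s**2+114s-504) + (-800s**3+4340s**2+8580s-34920)
  s**4-14s**3+43s**2+114s-504 = (-(1/800)s+343/32000)(-800s**3+4340s**2+8580s-34920) + ((11529/1600)s**2-(34587/1600)s-103761/800)
  -800s**3+4340s**2+8580s-34920 = (-(1280000/11529)s+3104000/11529)((11529/1600)s**2-(34587/1600)s-103761/800) + (0)
Last nonzero remainder: (11529/1600)s**2-(34587/1600)s-103761/800. Dividing through by 11529/1600 gives the monic gcd s**2-3s-18.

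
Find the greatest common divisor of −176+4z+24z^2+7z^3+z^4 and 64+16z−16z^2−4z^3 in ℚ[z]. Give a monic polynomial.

Apply the Euclidean algorithm:
  z^4+7z^3+24z^2+4z−176 = (−(1/4)z−3/4)(−4z^3−16z^2+16z+64) + (16z^2+32z−128)
  −4z^3−16z^2+16z+64 = (−(1/4)z−1/2)(16z^2+32z−128) + (0)
Last nonzero remainder: 16z^2+32z−128. Dividing through by 16 gives the monic gcd z^2+2z−8.

−8+2z+z^2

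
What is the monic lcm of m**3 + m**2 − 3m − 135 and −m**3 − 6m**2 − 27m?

By polynomial division,
  m**3 + m**2 − 3m − 135 = (−1)(−m**3 − 6m**2 − 27m) + (−5m**2 − 30m − 135)
  −m**3 − 6m**2 − 27m = ((1/5)m)(−5m**2 − 30m − 135) + (0)
Last nonzero remainder: −5m**2 − 30m − 135. Dividing through by −5 gives the monic gcd m**2 + 6m + 27.
Then lcm(f, g) = f·g / gcd(f, g); expanding and making the result monic gives the answer.

m**4 + m**3 − 3m**2 − 135m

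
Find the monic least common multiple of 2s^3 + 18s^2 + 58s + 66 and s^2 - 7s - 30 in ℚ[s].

Euclidean algorithm in ℚ[s]:
  2s^3 + 18s^2 + 58s + 66 = (2s + 32)(s^2 - 7s - 30) + (342s + 1026)
  s^2 - 7s - 30 = ((1/342)s - 5/171)(342s + 1026) + (0)
Last nonzero remainder: 342s + 1026. Dividing through by 342 gives the monic gcd s + 3.
Then lcm(f, g) = f·g / gcd(f, g); expanding and making the result monic gives the answer.

s^4 - s^3 - 61s^2 - 257s - 330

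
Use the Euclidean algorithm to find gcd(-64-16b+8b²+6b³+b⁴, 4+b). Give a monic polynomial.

4+b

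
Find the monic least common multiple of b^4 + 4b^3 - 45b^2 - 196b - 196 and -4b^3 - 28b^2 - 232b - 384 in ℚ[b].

Apply the Euclidean algorithm:
  b^4 + 4b^3 - 45b^2 - 196b - 196 = (-(1/4)b + 3/4)(-4b^3 - 28b^2 - 232b - 384) + (-82b^2 - 118b + 92)
  -4b^3 - 28b^2 - 232b - 384 = ((2/41)b + 456/1681)(-82b^2 - 118b + 92) + (-(343728/1681)b - 687456/1681)
  -82b^2 - 118b + 92 = ((68921/171864)b - 38663/171864)(-(343728/1681)b - 687456/1681) + (0)
Last nonzero remainder: -(343728/1681)b - 687456/1681. Dividing through by -343728/1681 gives the monic gcd b + 2.
Then lcm(f, g) = f·g / gcd(f, g); expanding and making the result monic gives the answer.

b^6 + 9b^5 + 23b^4 - 229b^3 - 3336b^2 - 10388b - 9408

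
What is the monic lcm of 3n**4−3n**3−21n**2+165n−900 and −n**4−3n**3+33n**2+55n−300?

Repeated division with remainder:
  3n**4−3n**3−21n**2+165n−900 = (−3)(−n**4−3n**3+33n**2+55n−300) + (−12n**3+78n**2+330n−1800)
  −n**4−3n**3+33n**2+55n−300 = ((1/12)n+19/24)(−12n**3+78n**2+330n−1800) + (−(225/4)n**2−(225/4)n+1125)
  −12n**3+78n**2+330n−1800 = ((16/75)n−8/5)(−(225/4)n**2−(225/4)n+1125) + (0)
Last nonzero remainder: −(225/4)n**2−(225/4)n+1125. Dividing through by −225/4 gives the monic gcd n**2+n−20.
Then lcm(f, g) = f·g / gcd(f, g); expanding and making the result monic gives the answer.

n**6+n**5−24n**4+56n**3−85n**2−1425n+4500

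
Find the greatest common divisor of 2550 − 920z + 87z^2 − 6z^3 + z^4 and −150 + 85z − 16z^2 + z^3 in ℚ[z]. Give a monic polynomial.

25 − 10z + z^2

Apply the Euclidean algorithm:
  z^4 − 6z^3 + 87z^2 − 920z + 2550 = (z + 10)(z^3 − 16z^2 + 85z − 150) + (162z^2 − 1620z + 4050)
  z^3 − 16z^2 + 85z − 150 = ((1/162)z − 1/27)(162z^2 − 1620z + 4050) + (0)
Last nonzero remainder: 162z^2 − 1620z + 4050. Dividing through by 162 gives the monic gcd z^2 − 10z + 25.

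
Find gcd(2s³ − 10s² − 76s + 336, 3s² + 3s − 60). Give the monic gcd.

Repeated division with remainder:
  2s³ − 10s² − 76s + 336 = ((2/3)s − 4)(3s² + 3s − 60) + (−24s + 96)
  3s² + 3s − 60 = (−(1/8)s − 5/8)(−24s + 96) + (0)
Last nonzero remainder: −24s + 96. Dividing through by −24 gives the monic gcd s − 4.

s − 4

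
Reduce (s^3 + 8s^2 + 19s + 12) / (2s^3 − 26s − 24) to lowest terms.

(s + 4)/(2s − 8)

Apply the Euclidean algorithm:
  s^3 + 8s^2 + 19s + 12 = (1/2)(2s^3 − 26s − 24) + (8s^2 + 32s + 24)
  2s^3 − 26s − 24 = ((1/4)s − 1)(8s^2 + 32s + 24) + (0)
Last nonzero remainder: 8s^2 + 32s + 24. Dividing through by 8 gives the monic gcd s^2 + 4s + 3.
Cancel s^2 + 4s + 3 from numerator and denominator to get the reduced form.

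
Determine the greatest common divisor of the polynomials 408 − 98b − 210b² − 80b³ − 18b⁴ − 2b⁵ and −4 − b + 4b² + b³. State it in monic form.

Apply the Euclidean algorithm:
  −2b⁵ − 18b⁴ − 80b³ − 210b² − 98b + 408 = (−2b² − 10b − 42)(b³ + 4b² − b − 4) + (−60b² − 180b + 240)
  b³ + 4b² − b − 4 = (−(1/60)b − 1/60)(−60b² − 180b + 240) + (0)
Last nonzero remainder: −60b² − 180b + 240. Dividing through by −60 gives the monic gcd b² + 3b − 4.

−4 + 3b + b²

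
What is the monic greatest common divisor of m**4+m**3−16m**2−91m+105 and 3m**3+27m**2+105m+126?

Apply the Euclidean algorithm:
  m**4+m**3−16m**2−91m+105 = ((1/3)m−8/3)(3m**3+27m**2+105m+126) + (21m**2+147m+441)
  3m**3+27m**2+105m+126 = ((1/7)m+2/7)(21m**2+147m+441) + (0)
Last nonzero remainder: 21m**2+147m+441. Dividing through by 21 gives the monic gcd m**2+7m+21.

m**2+7m+21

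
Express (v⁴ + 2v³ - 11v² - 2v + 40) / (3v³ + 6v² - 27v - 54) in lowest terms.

Apply the Euclidean algorithm:
  v⁴ + 2v³ - 11v² - 2v + 40 = ((1/3)v)(3v³ + 6v² - 27v - 54) + (-2v² + 16v + 40)
  3v³ + 6v² - 27v - 54 = (-(3/2)v - 15)(-2v² + 16v + 40) + (273v + 546)
  -2v² + 16v + 40 = (-(2/273)v + 20/273)(273v + 546) + (0)
Last nonzero remainder: 273v + 546. Dividing through by 273 gives the monic gcd v + 2.
Cancel v + 2 from numerator and denominator to get the reduced form.

(v³ - 11v + 20)/(3v² - 27)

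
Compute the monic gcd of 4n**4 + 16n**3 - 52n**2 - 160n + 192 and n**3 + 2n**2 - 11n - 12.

n**2 + n - 12

Apply the Euclidean algorithm:
  4n**4 + 16n**3 - 52n**2 - 160n + 192 = (4n + 8)(n**3 + 2n**2 - 11n - 12) + (-24n**2 - 24n + 288)
  n**3 + 2n**2 - 11n - 12 = (-(1/24)n - 1/24)(-24n**2 - 24n + 288) + (0)
Last nonzero remainder: -24n**2 - 24n + 288. Dividing through by -24 gives the monic gcd n**2 + n - 12.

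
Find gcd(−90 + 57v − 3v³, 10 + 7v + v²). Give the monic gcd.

5 + v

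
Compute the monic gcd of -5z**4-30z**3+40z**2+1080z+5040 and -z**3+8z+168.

Euclidean algorithm in ℚ[z]:
  -5z**4-30z**3+40z**2+1080z+5040 = (5z+30)(-z**3+8z+168) + (0)
Last nonzero remainder: -z**3+8z+168. Dividing through by -1 gives the monic gcd z**3-8z-168.

z**3-8z-168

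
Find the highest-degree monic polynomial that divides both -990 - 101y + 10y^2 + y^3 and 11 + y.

11 + y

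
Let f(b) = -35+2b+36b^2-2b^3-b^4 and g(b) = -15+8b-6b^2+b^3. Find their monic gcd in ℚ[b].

-5+b

Euclidean algorithm in ℚ[b]:
  -b^4-2b^3+36b^2+2b-35 = (-b-8)(b^3-6b^2+8b-15) + (-4b^2+51b-155)
  b^3-6b^2+8b-15 = (-(1/4)b-27/16)(-4b^2+51b-155) + ((885/16)b-4425/16)
  -4b^2+51b-155 = (-(64/885)b+496/885)((885/16)b-4425/16) + (0)
Last nonzero remainder: (885/16)b-4425/16. Dividing through by 885/16 gives the monic gcd b-5.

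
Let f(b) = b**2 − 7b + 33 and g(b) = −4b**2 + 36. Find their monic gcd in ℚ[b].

1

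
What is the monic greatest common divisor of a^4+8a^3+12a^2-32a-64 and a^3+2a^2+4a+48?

a+4

Apply the Euclidean algorithm:
  a^4+8a^3+12a^2-32a-64 = (a+6)(a^3+2a^2+4a+48) + (-4a^2-104a-352)
  a^3+2a^2+4a+48 = (-(1/4)a+6)(-4a^2-104a-352) + (540a+2160)
  -4a^2-104a-352 = (-(1/135)a-22/135)(540a+2160) + (0)
Last nonzero remainder: 540a+2160. Dividing through by 540 gives the monic gcd a+4.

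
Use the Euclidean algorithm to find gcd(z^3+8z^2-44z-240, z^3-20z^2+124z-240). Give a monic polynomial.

z-6

Repeated division with remainder:
  z^3+8z^2-44z-240 = (z^3-20z^2+124z-240) + (28z^2-168z)
  z^3-20z^2+124z-240 = ((1/28)z-1/2)(28z^2-168z) + (40z-240)
  28z^2-168z = ((7/10)z)(40z-240) + (0)
Last nonzero remainder: 40z-240. Dividing through by 40 gives the monic gcd z-6.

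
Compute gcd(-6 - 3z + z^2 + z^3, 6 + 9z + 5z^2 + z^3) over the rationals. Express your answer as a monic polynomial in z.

3 + 3z + z^2

Apply the Euclidean algorithm:
  z^3 + z^2 - 3z - 6 = (z^3 + 5z^2 + 9z + 6) + (-4z^2 - 12z - 12)
  z^3 + 5z^2 + 9z + 6 = (-(1/4)z - 1/2)(-4z^2 - 12z - 12) + (0)
Last nonzero remainder: -4z^2 - 12z - 12. Dividing through by -4 gives the monic gcd z^2 + 3z + 3.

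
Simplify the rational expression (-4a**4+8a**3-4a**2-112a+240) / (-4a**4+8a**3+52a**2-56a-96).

(a**2-3a+10)/(a**2-3a-4)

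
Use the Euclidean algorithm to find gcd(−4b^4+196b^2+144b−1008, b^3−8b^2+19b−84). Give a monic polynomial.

b−7

Repeated division with remainder:
  −4b^4+196b^2+144b−1008 = (−4b−32)(b^3−8b^2+19b−84) + (16b^2+416b−3696)
  b^3−8b^2+19b−84 = ((1/16)b−17/8)(16b^2+416b−3696) + (1134b−7938)
  16b^2+416b−3696 = ((8/567)b+88/189)(1134b−7938) + (0)
Last nonzero remainder: 1134b−7938. Dividing through by 1134 gives the monic gcd b−7.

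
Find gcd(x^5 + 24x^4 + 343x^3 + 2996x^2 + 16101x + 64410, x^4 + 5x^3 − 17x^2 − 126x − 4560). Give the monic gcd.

Repeated division with remainder:
  x^5 + 24x^4 + 343x^3 + 2996x^2 + 16101x + 64410 = (x + 19)(x^4 + 5x^3 − 17x^2 − 126x − 4560) + (265x^3 + 3445x^2 + 23055x + 151050)
  x^4 + 5x^3 − 17x^2 − 126x − 4560 = ((1/265)x − 8/265)(265x^3 + 3445x^2 + 23055x + 151050) + (0)
Last nonzero remainder: 265x^3 + 3445x^2 + 23055x + 151050. Dividing through by 265 gives the monic gcd x^3 + 13x^2 + 87x + 570.

x^3 + 13x^2 + 87x + 570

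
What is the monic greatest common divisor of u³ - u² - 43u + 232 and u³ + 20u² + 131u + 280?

u + 8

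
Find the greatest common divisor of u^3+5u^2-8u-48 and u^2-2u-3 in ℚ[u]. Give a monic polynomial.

Apply the Euclidean algorithm:
  u^3+5u^2-8u-48 = (u+7)(u^2-2u-3) + (9u-27)
  u^2-2u-3 = ((1/9)u+1/9)(9u-27) + (0)
Last nonzero remainder: 9u-27. Dividing through by 9 gives the monic gcd u-3.

u-3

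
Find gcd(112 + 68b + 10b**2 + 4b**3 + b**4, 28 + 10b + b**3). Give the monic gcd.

Apply the Euclidean algorithm:
  b**4 + 4b**3 + 10b**2 + 68b + 112 = (b + 4)(b**3 + 10b + 28) + (0)
The last nonzero remainder b**3 + 10b + 28 is already monic.

28 + 10b + b**3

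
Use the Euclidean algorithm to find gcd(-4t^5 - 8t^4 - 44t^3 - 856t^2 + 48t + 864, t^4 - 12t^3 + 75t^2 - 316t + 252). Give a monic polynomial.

t^3 - 5t^2 + 40t - 36

Euclidean algorithm in ℚ[t]:
  -4t^5 - 8t^4 - 44t^3 - 856t^2 + 48t + 864 = (-4t - 56)(t^4 - 12t^3 + 75t^2 - 316t + 252) + (-416t^3 + 2080t^2 - 16640t + 14976)
  t^4 - 12t^3 + 75t^2 - 316t + 252 = (-(1/416)t + 7/416)(-416t^3 + 2080t^2 - 16640t + 14976) + (0)
Last nonzero remainder: -416t^3 + 2080t^2 - 16640t + 14976. Dividing through by -416 gives the monic gcd t^3 - 5t^2 + 40t - 36.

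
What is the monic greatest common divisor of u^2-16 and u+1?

Euclidean algorithm in ℚ[u]:
  u^2-16 = (u-1)(u+1) + (-15)
  u+1 = (-(1/15)u-1/15)(-15) + (0)
The last nonzero remainder is the constant -15, so the polynomials are coprime and gcd = 1.

1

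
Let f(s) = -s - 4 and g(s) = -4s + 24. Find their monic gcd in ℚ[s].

Repeated division with remainder:
  -s - 4 = (1/4)(-4s + 24) + (-10)
  -4s + 24 = ((2/5)s - 12/5)(-10) + (0)
The last nonzero remainder is the constant -10, so the polynomials are coprime and gcd = 1.

1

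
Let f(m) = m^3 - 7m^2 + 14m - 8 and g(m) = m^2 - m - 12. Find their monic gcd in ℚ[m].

m - 4

Apply the Euclidean algorithm:
  m^3 - 7m^2 + 14m - 8 = (m - 6)(m^2 - m - 12) + (20m - 80)
  m^2 - m - 12 = ((1/20)m + 3/20)(20m - 80) + (0)
Last nonzero remainder: 20m - 80. Dividing through by 20 gives the monic gcd m - 4.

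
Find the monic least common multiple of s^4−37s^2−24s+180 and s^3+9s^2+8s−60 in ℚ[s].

s^5+6s^4−37s^3−246s^2+36s+1080

Repeated division with remainder:
  s^4−37s^2−24s+180 = (s−9)(s^3+9s^2+8s−60) + (36s^2+108s−360)
  s^3+9s^2+8s−60 = ((1/36)s+1/6)(36s^2+108s−360) + (0)
Last nonzero remainder: 36s^2+108s−360. Dividing through by 36 gives the monic gcd s^2+3s−10.
Then lcm(f, g) = f·g / gcd(f, g); expanding and making the result monic gives the answer.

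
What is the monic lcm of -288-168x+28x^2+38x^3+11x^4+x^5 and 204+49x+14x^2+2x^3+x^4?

-4896-1992x+692x^2+394x^3+101x^4+22x^5+8x^6+x^7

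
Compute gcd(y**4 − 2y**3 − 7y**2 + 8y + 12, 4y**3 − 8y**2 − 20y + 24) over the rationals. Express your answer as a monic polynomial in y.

By polynomial division,
  y**4 − 2y**3 − 7y**2 + 8y + 12 = ((1/4)y)(4y**3 − 8y**2 − 20y + 24) + (−2y**2 + 2y + 12)
  4y**3 − 8y**2 − 20y + 24 = (−2y + 2)(−2y**2 + 2y + 12) + (0)
Last nonzero remainder: −2y**2 + 2y + 12. Dividing through by −2 gives the monic gcd y**2 − y − 6.

y**2 − y − 6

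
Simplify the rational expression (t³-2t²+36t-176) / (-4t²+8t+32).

Repeated division with remainder:
  t³-2t²+36t-176 = (-(1/4)t)(-4t²+8t+32) + (44t-176)
  -4t²+8t+32 = (-(1/11)t-2/11)(44t-176) + (0)
Last nonzero remainder: 44t-176. Dividing through by 44 gives the monic gcd t-4.
Cancel t-4 from numerator and denominator to get the reduced form.

(-t²-2t-44)/(4t+8)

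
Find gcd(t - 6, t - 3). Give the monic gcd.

Euclidean algorithm in ℚ[t]:
  t - 6 = (t - 3) + (-3)
  t - 3 = (-(1/3)t + 1)(-3) + (0)
The last nonzero remainder is the constant -3, so the polynomials are coprime and gcd = 1.

1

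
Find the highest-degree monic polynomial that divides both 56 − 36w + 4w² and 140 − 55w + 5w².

−7 + w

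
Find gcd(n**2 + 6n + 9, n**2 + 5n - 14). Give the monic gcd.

1

Repeated division with remainder:
  n**2 + 6n + 9 = (n**2 + 5n - 14) + (n + 23)
  n**2 + 5n - 14 = (n - 18)(n + 23) + (400)
  n + 23 = ((1/400)n + 23/400)(400) + (0)
The last nonzero remainder is the constant 400, so the polynomials are coprime and gcd = 1.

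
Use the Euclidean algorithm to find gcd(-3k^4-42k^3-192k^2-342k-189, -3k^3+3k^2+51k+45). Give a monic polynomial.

Euclidean algorithm in ℚ[k]:
  -3k^4-42k^3-192k^2-342k-189 = (k+15)(-3k^3+3k^2+51k+45) + (-288k^2-1152k-864)
  -3k^3+3k^2+51k+45 = ((1/96)k-5/96)(-288k^2-1152k-864) + (0)
Last nonzero remainder: -288k^2-1152k-864. Dividing through by -288 gives the monic gcd k^2+4k+3.

k^2+4k+3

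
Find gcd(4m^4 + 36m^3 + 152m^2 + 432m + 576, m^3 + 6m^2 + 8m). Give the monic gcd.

Apply the Euclidean algorithm:
  4m^4 + 36m^3 + 152m^2 + 432m + 576 = (4m + 12)(m^3 + 6m^2 + 8m) + (48m^2 + 336m + 576)
  m^3 + 6m^2 + 8m = ((1/48)m - 1/48)(48m^2 + 336m + 576) + (3m + 12)
  48m^2 + 336m + 576 = (16m + 48)(3m + 12) + (0)
Last nonzero remainder: 3m + 12. Dividing through by 3 gives the monic gcd m + 4.

m + 4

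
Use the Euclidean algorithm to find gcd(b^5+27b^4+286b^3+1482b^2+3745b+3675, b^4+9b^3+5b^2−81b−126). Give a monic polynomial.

b^2+10b+21

Apply the Euclidean algorithm:
  b^5+27b^4+286b^3+1482b^2+3745b+3675 = (b+18)(b^4+9b^3+5b^2−81b−126) + (119b^3+1473b^2+5329b+5943)
  b^4+9b^3+5b^2−81b−126 = ((1/119)b−402/14161)(119b^3+1473b^2+5329b+5943) + ((28800/14161)b^2+(288000/14161)b+86400/2023)
  119b^3+1473b^2+5329b+5943 = ((1685159/28800)b+4007563/28800)((28800/14161)b^2+(288000/14161)b+86400/2023) + (0)
Last nonzero remainder: (28800/14161)b^2+(288000/14161)b+86400/2023. Dividing through by 28800/14161 gives the monic gcd b^2+10b+21.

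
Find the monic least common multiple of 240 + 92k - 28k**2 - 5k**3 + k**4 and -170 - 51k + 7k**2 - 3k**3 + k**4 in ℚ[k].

4080 + 1564k - 236k**2 + 7k**3 - 11k**4 - 5k**5 + k**6

Apply the Euclidean algorithm:
  k**4 - 5k**3 - 28k**2 + 92k + 240 = (k**4 - 3k**3 + 7k**2 - 51k - 170) + (-2k**3 - 35k**2 + 143k + 410)
  k**4 - 3k**3 + 7k**2 - 51k - 170 = (-(1/2)k + 41/4)(-2k**3 - 35k**2 + 143k + 410) + ((1749/4)k**2 - (5247/4)k - 8745/2)
  -2k**3 - 35k**2 + 143k + 410 = (-(8/1749)k - 164/1749)((1749/4)k**2 - (5247/4)k - 8745/2) + (0)
Last nonzero remainder: (1749/4)k**2 - (5247/4)k - 8745/2. Dividing through by 1749/4 gives the monic gcd k**2 - 3k - 10.
Then lcm(f, g) = f·g / gcd(f, g); expanding and making the result monic gives the answer.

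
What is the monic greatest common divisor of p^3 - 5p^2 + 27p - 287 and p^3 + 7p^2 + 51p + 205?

By polynomial division,
  p^3 - 5p^2 + 27p - 287 = (p^3 + 7p^2 + 51p + 205) + (-12p^2 - 24p - 492)
  p^3 + 7p^2 + 51p + 205 = (-(1/12)p - 5/12)(-12p^2 - 24p - 492) + (0)
Last nonzero remainder: -12p^2 - 24p - 492. Dividing through by -12 gives the monic gcd p^2 + 2p + 41.

p^2 + 2p + 41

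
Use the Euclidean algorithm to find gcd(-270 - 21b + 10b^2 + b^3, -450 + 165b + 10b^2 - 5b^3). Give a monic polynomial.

Euclidean algorithm in ℚ[b]:
  b^3 + 10b^2 - 21b - 270 = (-1/5)(-5b^3 + 10b^2 + 165b - 450) + (12b^2 + 12b - 360)
  -5b^3 + 10b^2 + 165b - 450 = (-(5/12)b + 5/4)(12b^2 + 12b - 360) + (0)
Last nonzero remainder: 12b^2 + 12b - 360. Dividing through by 12 gives the monic gcd b^2 + b - 30.

-30 + b + b^2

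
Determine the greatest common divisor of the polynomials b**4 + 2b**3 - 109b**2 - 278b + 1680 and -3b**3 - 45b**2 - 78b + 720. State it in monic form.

b**2 + 5b - 24

Euclidean algorithm in ℚ[b]:
  b**4 + 2b**3 - 109b**2 - 278b + 1680 = (-(1/3)b + 13/3)(-3b**3 - 45b**2 - 78b + 720) + (60b**2 + 300b - 1440)
  -3b**3 - 45b**2 - 78b + 720 = (-(1/20)b - 1/2)(60b**2 + 300b - 1440) + (0)
Last nonzero remainder: 60b**2 + 300b - 1440. Dividing through by 60 gives the monic gcd b**2 + 5b - 24.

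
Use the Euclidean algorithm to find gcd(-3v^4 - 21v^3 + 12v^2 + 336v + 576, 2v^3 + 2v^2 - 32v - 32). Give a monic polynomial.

v^2 - 16

Apply the Euclidean algorithm:
  -3v^4 - 21v^3 + 12v^2 + 336v + 576 = (-(3/2)v - 9)(2v^3 + 2v^2 - 32v - 32) + (-18v^2 + 288)
  2v^3 + 2v^2 - 32v - 32 = (-(1/9)v - 1/9)(-18v^2 + 288) + (0)
Last nonzero remainder: -18v^2 + 288. Dividing through by -18 gives the monic gcd v^2 - 16.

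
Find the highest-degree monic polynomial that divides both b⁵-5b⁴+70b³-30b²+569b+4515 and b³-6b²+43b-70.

b²-4b+35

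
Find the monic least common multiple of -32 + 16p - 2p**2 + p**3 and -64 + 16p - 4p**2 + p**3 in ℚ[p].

128 - 96p + 24p**2 - 6p**3 + p**4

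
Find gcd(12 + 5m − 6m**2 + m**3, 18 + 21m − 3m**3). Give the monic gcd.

−3 − 2m + m**2

By polynomial division,
  m**3 − 6m**2 + 5m + 12 = (−1/3)(−3m**3 + 21m + 18) + (−6m**2 + 12m + 18)
  −3m**3 + 21m + 18 = ((1/2)m + 1)(−6m**2 + 12m + 18) + (0)
Last nonzero remainder: −6m**2 + 12m + 18. Dividing through by −6 gives the monic gcd m**2 − 2m − 3.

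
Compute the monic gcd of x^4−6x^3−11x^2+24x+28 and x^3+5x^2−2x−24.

Apply the Euclidean algorithm:
  x^4−6x^3−11x^2+24x+28 = (x−11)(x^3+5x^2−2x−24) + (46x^2+26x−236)
  x^3+5x^2−2x−24 = ((1/46)x+51/529)(46x^2+26x−236) + ((330/529)x−660/529)
  46x^2+26x−236 = ((12167/165)x+31211/165)((330/529)x−660/529) + (0)
Last nonzero remainder: (330/529)x−660/529. Dividing through by 330/529 gives the monic gcd x−2.

x−2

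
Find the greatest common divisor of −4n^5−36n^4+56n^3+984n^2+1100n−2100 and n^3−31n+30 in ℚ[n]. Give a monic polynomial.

n^2−6n+5

Repeated division with remainder:
  −4n^5−36n^4+56n^3+984n^2+1100n−2100 = (−4n^2−36n−68)(n^3−31n+30) + (−12n^2+72n−60)
  n^3−31n+30 = (−(1/12)n−1/2)(−12n^2+72n−60) + (0)
Last nonzero remainder: −12n^2+72n−60. Dividing through by −12 gives the monic gcd n^2−6n+5.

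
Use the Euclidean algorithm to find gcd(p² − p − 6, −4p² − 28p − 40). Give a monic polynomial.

By polynomial division,
  p² − p − 6 = (−1/4)(−4p² − 28p − 40) + (−8p − 16)
  −4p² − 28p − 40 = ((1/2)p + 5/2)(−8p − 16) + (0)
Last nonzero remainder: −8p − 16. Dividing through by −8 gives the monic gcd p + 2.

p + 2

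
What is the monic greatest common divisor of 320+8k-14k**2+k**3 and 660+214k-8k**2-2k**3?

Repeated division with remainder:
  k**3-14k**2+8k+320 = (-1/2)(-2k**3-8k**2+214k+660) + (-18k**2+115k+650)
  -2k**3-8k**2+214k+660 = ((1/9)k+187/162)(-18k**2+115k+650) + ((1463/162)k-7315/81)
  -18k**2+115k+650 = (-(2916/1463)k-10530/1463)((1463/162)k-7315/81) + (0)
Last nonzero remainder: (1463/162)k-7315/81. Dividing through by 1463/162 gives the monic gcd k-10.

-10+k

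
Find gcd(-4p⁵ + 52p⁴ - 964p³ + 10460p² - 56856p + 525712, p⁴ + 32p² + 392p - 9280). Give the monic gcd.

p² - 2p + 116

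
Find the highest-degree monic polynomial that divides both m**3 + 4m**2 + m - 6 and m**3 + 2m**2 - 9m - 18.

m**2 + 5m + 6

By polynomial division,
  m**3 + 4m**2 + m - 6 = (m**3 + 2m**2 - 9m - 18) + (2m**2 + 10m + 12)
  m**3 + 2m**2 - 9m - 18 = ((1/2)m - 3/2)(2m**2 + 10m + 12) + (0)
Last nonzero remainder: 2m**2 + 10m + 12. Dividing through by 2 gives the monic gcd m**2 + 5m + 6.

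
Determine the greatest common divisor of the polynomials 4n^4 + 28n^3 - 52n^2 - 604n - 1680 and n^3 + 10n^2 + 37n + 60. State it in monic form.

n^2 + 5n + 12

Apply the Euclidean algorithm:
  4n^4 + 28n^3 - 52n^2 - 604n - 1680 = (4n - 12)(n^3 + 10n^2 + 37n + 60) + (-80n^2 - 400n - 960)
  n^3 + 10n^2 + 37n + 60 = (-(1/80)n - 1/16)(-80n^2 - 400n - 960) + (0)
Last nonzero remainder: -80n^2 - 400n - 960. Dividing through by -80 gives the monic gcd n^2 + 5n + 12.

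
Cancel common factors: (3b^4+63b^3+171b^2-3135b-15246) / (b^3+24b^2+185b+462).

By polynomial division,
  3b^4+63b^3+171b^2-3135b-15246 = (3b-9)(b^3+24b^2+185b+462) + (-168b^2-2856b-11088)
  b^3+24b^2+185b+462 = (-(1/168)b-1/24)(-168b^2-2856b-11088) + (0)
Last nonzero remainder: -168b^2-2856b-11088. Dividing through by -168 gives the monic gcd b^2+17b+66.
Cancel b^2+17b+66 from numerator and denominator to get the reduced form.

(3b^2+12b-231)/(b+7)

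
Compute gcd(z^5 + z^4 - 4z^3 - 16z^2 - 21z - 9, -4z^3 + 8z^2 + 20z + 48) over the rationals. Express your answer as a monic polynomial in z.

By polynomial division,
  z^5 + z^4 - 4z^3 - 16z^2 - 21z - 9 = (-(1/4)z^2 - (3/4)z - 7/4)(-4z^3 + 8z^2 + 20z + 48) + (25z^2 + 50z + 75)
  -4z^3 + 8z^2 + 20z + 48 = (-(4/25)z + 16/25)(25z^2 + 50z + 75) + (0)
Last nonzero remainder: 25z^2 + 50z + 75. Dividing through by 25 gives the monic gcd z^2 + 2z + 3.

z^2 + 2z + 3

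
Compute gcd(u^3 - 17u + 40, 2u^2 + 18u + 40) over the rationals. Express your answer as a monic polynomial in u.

Euclidean algorithm in ℚ[u]:
  u^3 - 17u + 40 = ((1/2)u - 9/2)(2u^2 + 18u + 40) + (44u + 220)
  2u^2 + 18u + 40 = ((1/22)u + 2/11)(44u + 220) + (0)
Last nonzero remainder: 44u + 220. Dividing through by 44 gives the monic gcd u + 5.

u + 5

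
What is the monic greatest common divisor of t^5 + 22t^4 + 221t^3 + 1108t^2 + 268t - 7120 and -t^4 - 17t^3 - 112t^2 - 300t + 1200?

Euclidean algorithm in ℚ[t]:
  t^5 + 22t^4 + 221t^3 + 1108t^2 + 268t - 7120 = (-t - 5)(-t^4 - 17t^3 - 112t^2 - 300t + 1200) + (24t^3 + 248t^2 - 32t - 1120)
  -t^4 - 17t^3 - 112t^2 - 300t + 1200 = (-(1/24)t - 5/18)(24t^3 + 248t^2 - 32t - 1120) + (-(400/9)t^2 - (3200/9)t + 8000/9)
  24t^3 + 248t^2 - 32t - 1120 = (-(27/50)t - 63/50)(-(400/9)t^2 - (3200/9)t + 8000/9) + (0)
Last nonzero remainder: -(400/9)t^2 - (3200/9)t + 8000/9. Dividing through by -400/9 gives the monic gcd t^2 + 8t - 20.

t^2 + 8t - 20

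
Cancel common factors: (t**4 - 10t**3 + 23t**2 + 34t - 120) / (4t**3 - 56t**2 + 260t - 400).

By polynomial division,
  t**4 - 10t**3 + 23t**2 + 34t - 120 = ((1/4)t + 1)(4t**3 - 56t**2 + 260t - 400) + (14t**2 - 126t + 280)
  4t**3 - 56t**2 + 260t - 400 = ((2/7)t - 10/7)(14t**2 - 126t + 280) + (0)
Last nonzero remainder: 14t**2 - 126t + 280. Dividing through by 14 gives the monic gcd t**2 - 9t + 20.
Cancel t**2 - 9t + 20 from numerator and denominator to get the reduced form.

(t**2 - t - 6)/(4t - 20)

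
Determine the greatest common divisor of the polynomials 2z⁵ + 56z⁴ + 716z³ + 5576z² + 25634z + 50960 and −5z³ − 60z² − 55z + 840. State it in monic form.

z² + 15z + 56

Apply the Euclidean algorithm:
  2z⁵ + 56z⁴ + 716z³ + 5576z² + 25634z + 50960 = (−(2/5)z² − (32/5)z − 62)(−5z³ − 60z² − 55z + 840) + (1840z² + 27600z + 103040)
  −5z³ − 60z² − 55z + 840 = (−(1/368)z + 3/368)(1840z² + 27600z + 103040) + (0)
Last nonzero remainder: 1840z² + 27600z + 103040. Dividing through by 1840 gives the monic gcd z² + 15z + 56.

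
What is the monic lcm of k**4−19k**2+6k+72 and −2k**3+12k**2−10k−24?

Apply the Euclidean algorithm:
  k**4−19k**2+6k+72 = (−(1/2)k−3)(−2k**3+12k**2−10k−24) + (12k**2−36k)
  −2k**3+12k**2−10k−24 = (−(1/6)k+1/2)(12k**2−36k) + (8k−24)
  12k**2−36k = ((3/2)k)(8k−24) + (0)
Last nonzero remainder: 8k−24. Dividing through by 8 gives the monic gcd k−3.
Then lcm(f, g) = f·g / gcd(f, g); expanding and making the result monic gives the answer.

k**6−3k**5−23k**4+63k**3+130k**2−240k−288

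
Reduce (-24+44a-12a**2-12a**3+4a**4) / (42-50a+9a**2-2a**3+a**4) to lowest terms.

(-8+4a+4a**2)/(14+2a+a**2)

By polynomial division,
  4a**4-12a**3-12a**2+44a-24 = (4)(a**4-2a**3+9a**2-50a+42) + (-4a**3-48a**2+244a-192)
  a**4-2a**3+9a**2-50a+42 = (-(1/4)a+7/2)(-4a**3-48a**2+244a-192) + (238a**2-952a+714)
  -4a**3-48a**2+244a-192 = (-(2/119)a-32/119)(238a**2-952a+714) + (0)
Last nonzero remainder: 238a**2-952a+714. Dividing through by 238 gives the monic gcd a**2-4a+3.
Cancel a**2-4a+3 from numerator and denominator to get the reduced form.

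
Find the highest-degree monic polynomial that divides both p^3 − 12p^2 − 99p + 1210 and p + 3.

Repeated division with remainder:
  p^3 − 12p^2 − 99p + 1210 = (p^2 − 15p − 54)(p + 3) + (1372)
  p + 3 = ((1/1372)p + 3/1372)(1372) + (0)
The last nonzero remainder is the constant 1372, so the polynomials are coprime and gcd = 1.

1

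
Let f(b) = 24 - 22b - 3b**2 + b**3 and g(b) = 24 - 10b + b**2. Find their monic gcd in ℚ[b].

-6 + b

By polynomial division,
  b**3 - 3b**2 - 22b + 24 = (b + 7)(b**2 - 10b + 24) + (24b - 144)
  b**2 - 10b + 24 = ((1/24)b - 1/6)(24b - 144) + (0)
Last nonzero remainder: 24b - 144. Dividing through by 24 gives the monic gcd b - 6.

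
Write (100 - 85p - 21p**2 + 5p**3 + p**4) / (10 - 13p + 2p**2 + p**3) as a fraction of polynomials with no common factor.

(-20 + p + p**2)/(-2 + p)

Repeated division with remainder:
  p**4 + 5p**3 - 21p**2 - 85p + 100 = (p + 3)(p**3 + 2p**2 - 13p + 10) + (-14p**2 - 56p + 70)
  p**3 + 2p**2 - 13p + 10 = (-(1/14)p + 1/7)(-14p**2 - 56p + 70) + (0)
Last nonzero remainder: -14p**2 - 56p + 70. Dividing through by -14 gives the monic gcd p**2 + 4p - 5.
Cancel p**2 + 4p - 5 from numerator and denominator to get the reduced form.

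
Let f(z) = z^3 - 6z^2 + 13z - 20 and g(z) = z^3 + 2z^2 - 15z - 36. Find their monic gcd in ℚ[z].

z - 4

Euclidean algorithm in ℚ[z]:
  z^3 - 6z^2 + 13z - 20 = (z^3 + 2z^2 - 15z - 36) + (-8z^2 + 28z + 16)
  z^3 + 2z^2 - 15z - 36 = (-(1/8)z - 11/16)(-8z^2 + 28z + 16) + ((25/4)z - 25)
  -8z^2 + 28z + 16 = (-(32/25)z - 16/25)((25/4)z - 25) + (0)
Last nonzero remainder: (25/4)z - 25. Dividing through by 25/4 gives the monic gcd z - 4.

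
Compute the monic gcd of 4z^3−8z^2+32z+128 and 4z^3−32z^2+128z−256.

z^2−4z+16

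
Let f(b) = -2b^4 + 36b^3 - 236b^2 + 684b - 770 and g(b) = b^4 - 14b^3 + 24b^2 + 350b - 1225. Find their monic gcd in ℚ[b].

b^2 - 12b + 35

Repeated division with remainder:
  -2b^4 + 36b^3 - 236b^2 + 684b - 770 = (-2)(b^4 - 14b^3 + 24b^2 + 350b - 1225) + (8b^3 - 188b^2 + 1384b - 3220)
  b^4 - 14b^3 + 24b^2 + 350b - 1225 = ((1/8)b + 19/16)(8b^3 - 188b^2 + 1384b - 3220) + ((297/4)b^2 - 891b + 10395/4)
  8b^3 - 188b^2 + 1384b - 3220 = ((32/297)b - 368/297)((297/4)b^2 - 891b + 10395/4) + (0)
Last nonzero remainder: (297/4)b^2 - 891b + 10395/4. Dividing through by 297/4 gives the monic gcd b^2 - 12b + 35.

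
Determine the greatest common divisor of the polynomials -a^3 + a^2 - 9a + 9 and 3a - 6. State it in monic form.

1

By polynomial division,
  -a^3 + a^2 - 9a + 9 = (-(1/3)a^2 - (1/3)a - 11/3)(3a - 6) + (-13)
  3a - 6 = (-(3/13)a + 6/13)(-13) + (0)
The last nonzero remainder is the constant -13, so the polynomials are coprime and gcd = 1.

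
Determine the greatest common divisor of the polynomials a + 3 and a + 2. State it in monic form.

Repeated division with remainder:
  a + 3 = (a + 2) + (1)
  a + 2 = (a + 2)(1) + (0)
The last nonzero remainder is the constant 1, so the polynomials are coprime and gcd = 1.

1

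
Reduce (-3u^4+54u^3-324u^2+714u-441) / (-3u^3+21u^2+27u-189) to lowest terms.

Repeated division with remainder:
  -3u^4+54u^3-324u^2+714u-441 = (u-11)(-3u^3+21u^2+27u-189) + (-120u^2+1200u-2520)
  -3u^3+21u^2+27u-189 = ((1/40)u+3/40)(-120u^2+1200u-2520) + (0)
Last nonzero remainder: -120u^2+1200u-2520. Dividing through by -120 gives the monic gcd u^2-10u+21.
Cancel u^2-10u+21 from numerator and denominator to get the reduced form.

(u^2-8u+7)/(u+3)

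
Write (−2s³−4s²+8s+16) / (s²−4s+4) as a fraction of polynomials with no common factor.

(−2s²−8s−8)/(s−2)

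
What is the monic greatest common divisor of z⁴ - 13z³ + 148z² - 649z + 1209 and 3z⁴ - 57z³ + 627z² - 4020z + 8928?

z² - 7z + 93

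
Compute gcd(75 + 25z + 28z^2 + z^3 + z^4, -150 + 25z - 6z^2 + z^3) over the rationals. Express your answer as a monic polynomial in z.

25 + z^2

Repeated division with remainder:
  z^4 + z^3 + 28z^2 + 25z + 75 = (z + 7)(z^3 - 6z^2 + 25z - 150) + (45z^2 + 1125)
  z^3 - 6z^2 + 25z - 150 = ((1/45)z - 2/15)(45z^2 + 1125) + (0)
Last nonzero remainder: 45z^2 + 1125. Dividing through by 45 gives the monic gcd z^2 + 25.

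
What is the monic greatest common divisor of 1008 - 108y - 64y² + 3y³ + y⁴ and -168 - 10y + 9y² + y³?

-168 - 10y + 9y² + y³

Apply the Euclidean algorithm:
  y⁴ + 3y³ - 64y² - 108y + 1008 = (y - 6)(y³ + 9y² - 10y - 168) + (0)
The last nonzero remainder y³ + 9y² - 10y - 168 is already monic.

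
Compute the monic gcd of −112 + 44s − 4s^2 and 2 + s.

Repeated division with remainder:
  −4s^2 + 44s − 112 = (−4s + 52)(s + 2) + (−216)
  s + 2 = (−(1/216)s − 1/108)(−216) + (0)
The last nonzero remainder is the constant −216, so the polynomials are coprime and gcd = 1.

1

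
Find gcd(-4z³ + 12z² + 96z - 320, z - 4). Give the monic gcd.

z - 4

Euclidean algorithm in ℚ[z]:
  -4z³ + 12z² + 96z - 320 = (-4z² - 4z + 80)(z - 4) + (0)
The last nonzero remainder z - 4 is already monic.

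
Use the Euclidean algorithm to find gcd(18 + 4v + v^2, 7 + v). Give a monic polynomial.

1

By polynomial division,
  v^2 + 4v + 18 = (v - 3)(v + 7) + (39)
  v + 7 = ((1/39)v + 7/39)(39) + (0)
The last nonzero remainder is the constant 39, so the polynomials are coprime and gcd = 1.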